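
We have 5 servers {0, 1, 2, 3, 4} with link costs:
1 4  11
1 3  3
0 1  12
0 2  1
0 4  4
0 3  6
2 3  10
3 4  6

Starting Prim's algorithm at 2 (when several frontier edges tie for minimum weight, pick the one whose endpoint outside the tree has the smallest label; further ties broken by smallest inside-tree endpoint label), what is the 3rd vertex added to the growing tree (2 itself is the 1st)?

4

Prim, starting at 2.
Step 1: cheapest edge leaving the tree is 0 2 (1); add 0.
Step 2: cheapest edge leaving the tree is 0 4 (4); add 4.
Step 3: cheapest edge leaving the tree is 0 3 (6); add 3.
Step 4: cheapest edge leaving the tree is 1 3 (3); add 1.
Vertex order: 2, 0, 4, 3, 1. The 3rd vertex is 4.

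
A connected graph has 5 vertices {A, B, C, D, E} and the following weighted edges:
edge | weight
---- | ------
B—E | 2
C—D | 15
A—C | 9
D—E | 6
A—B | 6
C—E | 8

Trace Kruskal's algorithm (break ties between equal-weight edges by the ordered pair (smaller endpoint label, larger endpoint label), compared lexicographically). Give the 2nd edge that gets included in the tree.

Sort edges by weight, then run Kruskal:
B—E (2): add. Components now {A} {B,E} {C} {D}
A—B (6): add. Components now {A,B,E} {C} {D}
D—E (6): add. Components now {A,B,D,E} {C}
C—E (8): add. Components now {A,B,C,D,E}
The 2nd edge added is A—B.

A-B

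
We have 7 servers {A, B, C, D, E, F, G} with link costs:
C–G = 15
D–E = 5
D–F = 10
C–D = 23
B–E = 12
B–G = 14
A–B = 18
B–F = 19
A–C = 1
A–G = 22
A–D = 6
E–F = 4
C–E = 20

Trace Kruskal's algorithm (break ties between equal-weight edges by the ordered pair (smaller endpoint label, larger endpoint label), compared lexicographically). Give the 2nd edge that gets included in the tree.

E-F

Sort edges by weight, then run Kruskal:
A–C (1): add — endpoints in different components.
E–F (4): add — endpoints in different components.
D–E (5): add — endpoints in different components.
A–D (6): add — endpoints in different components.
D–F (10): skip — D and F already connected.
B–E (12): add — endpoints in different components.
B–G (14): add — endpoints in different components.
The 2nd edge added is E–F.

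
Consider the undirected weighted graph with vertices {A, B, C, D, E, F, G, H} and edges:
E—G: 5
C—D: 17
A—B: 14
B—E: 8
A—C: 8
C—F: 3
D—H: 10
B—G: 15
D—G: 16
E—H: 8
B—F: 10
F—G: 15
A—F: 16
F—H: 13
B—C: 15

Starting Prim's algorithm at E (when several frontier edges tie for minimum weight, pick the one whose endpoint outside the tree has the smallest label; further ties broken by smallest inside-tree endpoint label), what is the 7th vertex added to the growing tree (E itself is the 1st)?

C

Grow the tree from E using Prim:
Step 1: cheapest edge leaving the tree is E—G (5); add G.
Step 2: cheapest edge leaving the tree is B—E (8); add B.
Step 3: cheapest edge leaving the tree is E—H (8); add H.
Step 4: cheapest edge leaving the tree is D—H (10); add D.
Step 5: cheapest edge leaving the tree is B—F (10); add F.
Step 6: cheapest edge leaving the tree is C—F (3); add C.
Step 7: cheapest edge leaving the tree is A—C (8); add A.
Vertex order: E, G, B, H, D, F, C, A. The 7th vertex is C.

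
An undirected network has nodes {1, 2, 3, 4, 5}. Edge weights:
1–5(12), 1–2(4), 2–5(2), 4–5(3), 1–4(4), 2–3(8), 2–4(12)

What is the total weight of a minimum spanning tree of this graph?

Prim, starting at 4.
Step 1: frontier [4–5 3, 1–4 4, 2–4 12] → take 4–5 (3); add 5.
Step 2: frontier [1–4 4, 2–4 12, 2–5 2, 1–5 12] → take 2–5 (2); add 2.
Step 3: frontier [1–2 4, 2–3 8, 1–4 4, 1–5 12] → take 1–2 (4); add 1.
Step 4: frontier [2–3 8] → take 2–3 (8); add 3.
MST edges: 4–5, 2–5, 1–2, 2–3; total weight 3+2+4+8 = 17.

17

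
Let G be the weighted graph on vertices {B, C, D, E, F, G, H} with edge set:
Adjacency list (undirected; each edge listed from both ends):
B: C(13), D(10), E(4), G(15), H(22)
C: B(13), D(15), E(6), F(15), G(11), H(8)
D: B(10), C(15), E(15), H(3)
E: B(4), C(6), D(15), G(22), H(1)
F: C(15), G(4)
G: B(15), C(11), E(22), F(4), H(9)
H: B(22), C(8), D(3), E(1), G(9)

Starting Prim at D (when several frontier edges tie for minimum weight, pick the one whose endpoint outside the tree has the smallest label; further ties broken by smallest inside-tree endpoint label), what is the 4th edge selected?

Grow the tree from D using Prim:
Step 1: cheapest edge leaving the tree is D—H (3); add H.
Step 2: cheapest edge leaving the tree is E—H (1); add E.
Step 3: cheapest edge leaving the tree is B—E (4); add B.
Step 4: cheapest edge leaving the tree is C—E (6); add C.
Step 5: cheapest edge leaving the tree is G—H (9); add G.
Step 6: cheapest edge leaving the tree is F—G (4); add F.
The 4th edge added is C—E.

C-E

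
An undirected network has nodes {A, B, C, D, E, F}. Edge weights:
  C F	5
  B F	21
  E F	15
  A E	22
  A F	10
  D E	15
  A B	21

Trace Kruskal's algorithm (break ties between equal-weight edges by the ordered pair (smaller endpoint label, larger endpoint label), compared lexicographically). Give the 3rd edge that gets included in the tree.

Sort edges by weight, then run Kruskal:
C F (5): add. Components now {A} {B} {C,F} {D} {E}
A F (10): add. Components now {A,C,F} {B} {D} {E}
D E (15): add. Components now {A,C,F} {B} {D,E}
E F (15): add. Components now {A,C,D,E,F} {B}
A B (21): add. Components now {A,B,C,D,E,F}
The 3rd edge added is D E.

D-E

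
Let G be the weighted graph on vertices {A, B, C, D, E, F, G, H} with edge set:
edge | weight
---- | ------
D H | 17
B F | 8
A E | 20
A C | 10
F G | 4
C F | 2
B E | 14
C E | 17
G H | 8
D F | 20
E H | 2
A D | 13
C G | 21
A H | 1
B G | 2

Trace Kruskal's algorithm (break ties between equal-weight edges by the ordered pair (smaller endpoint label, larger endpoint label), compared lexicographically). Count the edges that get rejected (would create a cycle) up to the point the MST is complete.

2

Kruskal: consider edges lightest-first.
A H (1): add — endpoints in different components.
B G (2): add — endpoints in different components.
C F (2): add — endpoints in different components.
E H (2): add — endpoints in different components.
F G (4): add — endpoints in different components.
B F (8): skip — B and F already connected.
G H (8): add — endpoints in different components.
A C (10): skip — A and C already connected.
A D (13): add — endpoints in different components.
Edges rejected before the tree was complete: 2.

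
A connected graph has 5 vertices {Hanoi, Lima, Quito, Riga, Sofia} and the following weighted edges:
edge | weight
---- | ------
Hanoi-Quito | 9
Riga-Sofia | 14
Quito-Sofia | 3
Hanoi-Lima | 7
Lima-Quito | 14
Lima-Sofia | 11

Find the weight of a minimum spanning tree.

33

Prim, starting at Riga.
Step 1: frontier [Riga-Sofia 14] → take Riga-Sofia (14); add Sofia.
Step 2: frontier [Quito-Sofia 3, Lima-Sofia 11] → take Quito-Sofia (3); add Quito.
Step 3: frontier [Hanoi-Quito 9, Lima-Quito 14, Lima-Sofia 11] → take Hanoi-Quito (9); add Hanoi.
Step 4: frontier [Hanoi-Lima 7, Lima-Quito 14, Lima-Sofia 11] → take Hanoi-Lima (7); add Lima.
MST edges: Riga-Sofia, Quito-Sofia, Hanoi-Quito, Hanoi-Lima; total weight 14+3+9+7 = 33.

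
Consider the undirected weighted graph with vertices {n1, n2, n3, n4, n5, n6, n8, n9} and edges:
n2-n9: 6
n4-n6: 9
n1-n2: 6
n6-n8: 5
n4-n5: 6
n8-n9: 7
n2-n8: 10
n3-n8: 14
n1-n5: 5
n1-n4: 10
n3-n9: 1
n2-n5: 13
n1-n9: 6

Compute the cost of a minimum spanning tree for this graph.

Prim, starting at n2.
Step 1: cheapest edge leaving the tree is n1-n2 (6); add n1.
Step 2: cheapest edge leaving the tree is n1-n5 (5); add n5.
Step 3: cheapest edge leaving the tree is n4-n5 (6); add n4.
Step 4: cheapest edge leaving the tree is n1-n9 (6); add n9.
Step 5: cheapest edge leaving the tree is n3-n9 (1); add n3.
Step 6: cheapest edge leaving the tree is n8-n9 (7); add n8.
Step 7: cheapest edge leaving the tree is n6-n8 (5); add n6.
MST edges: n1-n2, n1-n5, n4-n5, n1-n9, n3-n9, n8-n9, n6-n8; total weight 6+5+6+6+1+7+5 = 36.

36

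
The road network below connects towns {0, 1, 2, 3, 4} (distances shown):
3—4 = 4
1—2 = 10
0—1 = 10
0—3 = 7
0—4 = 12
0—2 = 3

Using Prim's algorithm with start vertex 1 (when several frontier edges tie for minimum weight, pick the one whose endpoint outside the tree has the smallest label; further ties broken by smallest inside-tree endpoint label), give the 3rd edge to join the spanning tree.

0-3

Prim's algorithm from 1:
Step 1: frontier [0—1 10, 1—2 10] → take 0—1 (10); add 0.
Step 2: frontier [0—2 3, 0—3 7, 0—4 12, 1—2 10] → take 0—2 (3); add 2.
Step 3: frontier [0—3 7, 0—4 12] → take 0—3 (7); add 3.
Step 4: frontier [0—4 12, 3—4 4] → take 3—4 (4); add 4.
The 3rd edge added is 0—3.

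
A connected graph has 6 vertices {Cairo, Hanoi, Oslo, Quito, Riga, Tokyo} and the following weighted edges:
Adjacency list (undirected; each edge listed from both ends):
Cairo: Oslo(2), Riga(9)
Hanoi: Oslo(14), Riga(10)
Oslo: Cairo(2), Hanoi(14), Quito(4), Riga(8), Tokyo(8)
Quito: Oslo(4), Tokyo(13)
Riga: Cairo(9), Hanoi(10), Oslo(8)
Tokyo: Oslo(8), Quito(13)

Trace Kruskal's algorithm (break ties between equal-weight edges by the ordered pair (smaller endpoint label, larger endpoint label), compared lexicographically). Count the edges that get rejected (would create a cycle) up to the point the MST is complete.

1

Kruskal's algorithm — process edges by increasing weight (ties by edge label):
Cairo—Oslo (2): add. Components now {Tokyo} {Riga} {Cairo,Oslo} {Quito} {Hanoi}
Oslo—Quito (4): add. Components now {Tokyo} {Riga} {Cairo,Oslo,Quito} {Hanoi}
Oslo—Riga (8): add. Components now {Tokyo} {Cairo,Oslo,Quito,Riga} {Hanoi}
Oslo—Tokyo (8): add. Components now {Cairo,Oslo,Quito,Riga,Tokyo} {Hanoi}
Cairo—Riga (9): skip — Riga and Cairo already connected.
Hanoi—Riga (10): add. Components now {Cairo,Hanoi,Oslo,Quito,Riga,Tokyo}
Edges rejected before the tree was complete: 1.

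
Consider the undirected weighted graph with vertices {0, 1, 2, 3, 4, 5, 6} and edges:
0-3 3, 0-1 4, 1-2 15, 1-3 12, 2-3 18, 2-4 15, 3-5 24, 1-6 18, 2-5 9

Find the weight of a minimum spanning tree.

Grow the tree from 6 using Prim:
Step 1: frontier [1-6 18] → take 1-6 (18); add 1.
Step 2: frontier [0-1 4, 1-3 12, 1-2 15] → take 0-1 (4); add 0.
Step 3: frontier [0-3 3, 1-3 12, 1-2 15] → take 0-3 (3); add 3.
Step 4: frontier [1-2 15, 2-3 18, 3-5 24] → take 1-2 (15); add 2.
Step 5: frontier [2-5 9, 2-4 15, 3-5 24] → take 2-5 (9); add 5.
Step 6: frontier [2-4 15] → take 2-4 (15); add 4.
MST edges: 1-6, 0-1, 0-3, 1-2, 2-5, 2-4; total weight 18+4+3+15+9+15 = 64.

64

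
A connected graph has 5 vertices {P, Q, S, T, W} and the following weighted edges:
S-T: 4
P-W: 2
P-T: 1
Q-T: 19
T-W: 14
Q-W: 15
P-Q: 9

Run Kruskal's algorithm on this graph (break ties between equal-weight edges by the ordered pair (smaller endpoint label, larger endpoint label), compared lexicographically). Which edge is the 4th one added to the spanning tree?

Kruskal's algorithm — process edges by increasing weight (ties by edge label):
P-T (1): add. Components now {P,T} {S} {W} {Q}
P-W (2): add. Components now {P,T,W} {S} {Q}
S-T (4): add. Components now {P,S,T,W} {Q}
P-Q (9): add. Components now {P,Q,S,T,W}
The 4th edge added is P-Q.

P-Q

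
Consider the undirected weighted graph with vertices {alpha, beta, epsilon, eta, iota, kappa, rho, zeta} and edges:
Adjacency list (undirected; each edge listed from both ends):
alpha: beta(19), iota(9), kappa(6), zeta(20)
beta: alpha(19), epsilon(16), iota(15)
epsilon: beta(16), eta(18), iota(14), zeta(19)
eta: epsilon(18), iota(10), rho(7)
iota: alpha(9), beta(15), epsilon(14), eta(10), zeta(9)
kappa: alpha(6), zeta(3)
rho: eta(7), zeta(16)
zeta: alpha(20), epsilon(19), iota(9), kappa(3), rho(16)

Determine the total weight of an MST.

Kruskal: consider edges lightest-first.
kappa zeta (3): add — endpoints in different components.
alpha kappa (6): add — endpoints in different components.
eta rho (7): add — endpoints in different components.
alpha iota (9): add — endpoints in different components.
iota zeta (9): skip — zeta and iota already connected.
eta iota (10): add — endpoints in different components.
epsilon iota (14): add — endpoints in different components.
beta iota (15): add — endpoints in different components.
MST edges: kappa zeta, alpha kappa, eta rho, alpha iota, eta iota, epsilon iota, beta iota; total weight 3+6+7+9+10+14+15 = 64.

64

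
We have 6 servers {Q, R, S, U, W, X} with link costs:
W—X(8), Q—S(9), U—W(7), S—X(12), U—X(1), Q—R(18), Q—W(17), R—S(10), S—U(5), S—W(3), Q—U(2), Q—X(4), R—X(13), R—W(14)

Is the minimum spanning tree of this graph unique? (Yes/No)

Yes

Kruskal: consider edges lightest-first.
U—X (1): add. Components now {Q} {W} {R} {U,X} {S}
Q—U (2): add. Components now {Q,U,X} {W} {R} {S}
S—W (3): add. Components now {Q,U,X} {S,W} {R}
Q—X (4): skip — Q and X already connected.
S—U (5): add. Components now {Q,S,U,W,X} {R}
U—W (7): skip — W and U already connected.
W—X (8): skip — W and X already connected.
Q—S (9): skip — Q and S already connected.
R—S (10): add. Components now {Q,R,S,U,W,X}
Every non-tree edge has weight strictly greater than the heaviest edge on the tree path between its endpoints, so the MST is unique.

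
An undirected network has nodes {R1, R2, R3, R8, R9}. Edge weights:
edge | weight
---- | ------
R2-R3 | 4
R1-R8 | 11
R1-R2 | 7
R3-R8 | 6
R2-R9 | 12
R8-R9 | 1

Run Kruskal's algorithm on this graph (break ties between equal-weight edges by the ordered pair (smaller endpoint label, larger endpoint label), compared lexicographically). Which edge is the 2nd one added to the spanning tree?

R2-R3

Sort edges by weight, then run Kruskal:
R8-R9 (1): add — endpoints in different components.
R2-R3 (4): add — endpoints in different components.
R3-R8 (6): add — endpoints in different components.
R1-R2 (7): add — endpoints in different components.
The 2nd edge added is R2-R3.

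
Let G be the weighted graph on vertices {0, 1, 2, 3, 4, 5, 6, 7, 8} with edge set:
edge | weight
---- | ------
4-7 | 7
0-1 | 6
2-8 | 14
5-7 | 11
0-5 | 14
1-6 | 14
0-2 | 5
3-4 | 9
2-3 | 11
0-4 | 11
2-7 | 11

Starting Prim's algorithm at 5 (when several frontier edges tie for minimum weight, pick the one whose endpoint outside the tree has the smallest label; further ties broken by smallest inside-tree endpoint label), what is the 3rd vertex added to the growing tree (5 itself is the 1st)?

4

Prim, starting at 5.
Step 1: cheapest edge leaving the tree is 5-7 (11); add 7.
Step 2: cheapest edge leaving the tree is 4-7 (7); add 4.
Step 3: cheapest edge leaving the tree is 3-4 (9); add 3.
Step 4: cheapest edge leaving the tree is 0-4 (11); add 0.
Step 5: cheapest edge leaving the tree is 0-2 (5); add 2.
Step 6: cheapest edge leaving the tree is 0-1 (6); add 1.
Step 7: cheapest edge leaving the tree is 1-6 (14); add 6.
Step 8: cheapest edge leaving the tree is 2-8 (14); add 8.
Vertex order: 5, 7, 4, 3, 0, 2, 1, 6, 8. The 3rd vertex is 4.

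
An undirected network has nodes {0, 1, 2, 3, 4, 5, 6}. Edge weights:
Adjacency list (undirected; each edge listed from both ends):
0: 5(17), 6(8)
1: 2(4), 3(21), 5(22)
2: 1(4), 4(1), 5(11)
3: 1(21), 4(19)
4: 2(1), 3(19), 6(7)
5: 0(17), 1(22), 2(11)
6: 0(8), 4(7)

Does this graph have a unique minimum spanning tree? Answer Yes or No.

Sort edges by weight, then run Kruskal:
2–4 (1): add. Components now {0} {1} {2,4} {3} {5} {6}
1–2 (4): add. Components now {0} {1,2,4} {3} {5} {6}
4–6 (7): add. Components now {0} {1,2,4,6} {3} {5}
0–6 (8): add. Components now {0,1,2,4,6} {3} {5}
2–5 (11): add. Components now {0,1,2,4,5,6} {3}
0–5 (17): skip — 0 and 5 already connected.
3–4 (19): add. Components now {0,1,2,3,4,5,6}
Every non-tree edge has weight strictly greater than the heaviest edge on the tree path between its endpoints, so the MST is unique.

Yes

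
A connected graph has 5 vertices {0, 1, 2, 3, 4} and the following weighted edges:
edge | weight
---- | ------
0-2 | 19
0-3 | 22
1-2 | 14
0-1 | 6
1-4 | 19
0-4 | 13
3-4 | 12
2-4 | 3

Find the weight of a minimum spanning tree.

34

Sort edges by weight, then run Kruskal:
2-4 (3): add — endpoints in different components.
0-1 (6): add — endpoints in different components.
3-4 (12): add — endpoints in different components.
0-4 (13): add — endpoints in different components.
MST edges: 2-4, 0-1, 3-4, 0-4; total weight 3+6+12+13 = 34.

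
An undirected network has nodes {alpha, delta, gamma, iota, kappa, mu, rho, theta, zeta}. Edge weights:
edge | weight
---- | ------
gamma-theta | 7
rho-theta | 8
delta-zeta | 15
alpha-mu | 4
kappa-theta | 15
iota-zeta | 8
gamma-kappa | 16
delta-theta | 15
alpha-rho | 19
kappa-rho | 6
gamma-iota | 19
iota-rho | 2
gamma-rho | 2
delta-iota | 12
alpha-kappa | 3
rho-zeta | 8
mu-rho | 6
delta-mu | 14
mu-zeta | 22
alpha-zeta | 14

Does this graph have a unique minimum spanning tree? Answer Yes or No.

No

Sort edges by weight, then run Kruskal:
gamma-rho (2): add — endpoints in different components.
iota-rho (2): add — endpoints in different components.
alpha-kappa (3): add — endpoints in different components.
alpha-mu (4): add — endpoints in different components.
kappa-rho (6): add — endpoints in different components.
mu-rho (6): skip — rho and mu already connected.
gamma-theta (7): add — endpoints in different components.
iota-zeta (8): add — endpoints in different components.
rho-theta (8): skip — rho and theta already connected.
rho-zeta (8): skip — rho and zeta already connected.
delta-iota (12): add — endpoints in different components.
Non-tree edge rho-zeta has weight 8, equal to the heaviest edge on its tree cycle — swapping gives another MST of the same weight. Not unique.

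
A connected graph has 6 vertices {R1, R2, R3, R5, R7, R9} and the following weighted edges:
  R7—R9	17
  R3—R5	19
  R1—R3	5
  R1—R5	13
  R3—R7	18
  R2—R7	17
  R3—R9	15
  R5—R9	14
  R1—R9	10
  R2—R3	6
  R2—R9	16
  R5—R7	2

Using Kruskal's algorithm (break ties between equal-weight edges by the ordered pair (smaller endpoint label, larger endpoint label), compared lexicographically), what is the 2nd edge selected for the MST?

Kruskal's algorithm — process edges by increasing weight (ties by edge label):
R5—R7 (2): add. Components now {R1} {R5,R7} {R3} {R2} {R9}
R1—R3 (5): add. Components now {R1,R3} {R5,R7} {R2} {R9}
R2—R3 (6): add. Components now {R1,R2,R3} {R5,R7} {R9}
R1—R9 (10): add. Components now {R1,R2,R3,R9} {R5,R7}
R1—R5 (13): add. Components now {R1,R2,R3,R5,R7,R9}
The 2nd edge added is R1—R3.

R1-R3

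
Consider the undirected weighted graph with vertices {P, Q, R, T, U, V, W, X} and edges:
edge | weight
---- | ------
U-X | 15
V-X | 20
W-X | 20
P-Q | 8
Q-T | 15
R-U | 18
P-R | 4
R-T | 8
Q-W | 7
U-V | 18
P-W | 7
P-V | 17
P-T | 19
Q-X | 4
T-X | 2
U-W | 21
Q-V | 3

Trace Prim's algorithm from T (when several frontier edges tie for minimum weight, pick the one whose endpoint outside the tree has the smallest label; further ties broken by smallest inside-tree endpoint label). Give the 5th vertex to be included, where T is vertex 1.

Prim, starting at T.
Step 1: cheapest edge leaving the tree is T-X (2); add X.
Step 2: cheapest edge leaving the tree is Q-X (4); add Q.
Step 3: cheapest edge leaving the tree is Q-V (3); add V.
Step 4: cheapest edge leaving the tree is Q-W (7); add W.
Step 5: cheapest edge leaving the tree is P-W (7); add P.
Step 6: cheapest edge leaving the tree is P-R (4); add R.
Step 7: cheapest edge leaving the tree is U-X (15); add U.
Vertex order: T, X, Q, V, W, P, R, U. The 5th vertex is W.

W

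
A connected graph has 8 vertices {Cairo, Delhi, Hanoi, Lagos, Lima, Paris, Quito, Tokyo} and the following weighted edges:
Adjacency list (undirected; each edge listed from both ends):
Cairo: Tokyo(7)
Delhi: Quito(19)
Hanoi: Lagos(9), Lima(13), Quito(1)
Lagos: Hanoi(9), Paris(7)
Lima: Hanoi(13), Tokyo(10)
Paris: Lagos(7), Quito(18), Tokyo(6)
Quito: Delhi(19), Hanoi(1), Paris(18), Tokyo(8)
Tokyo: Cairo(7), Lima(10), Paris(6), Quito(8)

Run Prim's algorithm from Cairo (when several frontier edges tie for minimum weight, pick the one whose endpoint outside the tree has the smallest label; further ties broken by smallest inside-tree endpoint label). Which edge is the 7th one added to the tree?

Grow the tree from Cairo using Prim:
Step 1: cheapest edge leaving the tree is Cairo Tokyo (7); add Tokyo.
Step 2: cheapest edge leaving the tree is Paris Tokyo (6); add Paris.
Step 3: cheapest edge leaving the tree is Lagos Paris (7); add Lagos.
Step 4: cheapest edge leaving the tree is Quito Tokyo (8); add Quito.
Step 5: cheapest edge leaving the tree is Hanoi Quito (1); add Hanoi.
Step 6: cheapest edge leaving the tree is Lima Tokyo (10); add Lima.
Step 7: cheapest edge leaving the tree is Delhi Quito (19); add Delhi.
The 7th edge added is Delhi Quito.

Delhi-Quito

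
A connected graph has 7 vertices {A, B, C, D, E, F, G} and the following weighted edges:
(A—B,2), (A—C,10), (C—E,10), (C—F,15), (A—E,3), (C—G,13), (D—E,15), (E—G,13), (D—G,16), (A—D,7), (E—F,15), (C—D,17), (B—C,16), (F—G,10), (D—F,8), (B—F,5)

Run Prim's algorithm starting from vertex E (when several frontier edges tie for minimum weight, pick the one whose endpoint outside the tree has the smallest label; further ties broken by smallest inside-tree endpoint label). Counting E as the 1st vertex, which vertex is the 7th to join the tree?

Prim, starting at E.
Step 1: cheapest edge leaving the tree is A—E (3); add A.
Step 2: cheapest edge leaving the tree is A—B (2); add B.
Step 3: cheapest edge leaving the tree is B—F (5); add F.
Step 4: cheapest edge leaving the tree is A—D (7); add D.
Step 5: cheapest edge leaving the tree is A—C (10); add C.
Step 6: cheapest edge leaving the tree is F—G (10); add G.
Vertex order: E, A, B, F, D, C, G. The 7th vertex is G.

G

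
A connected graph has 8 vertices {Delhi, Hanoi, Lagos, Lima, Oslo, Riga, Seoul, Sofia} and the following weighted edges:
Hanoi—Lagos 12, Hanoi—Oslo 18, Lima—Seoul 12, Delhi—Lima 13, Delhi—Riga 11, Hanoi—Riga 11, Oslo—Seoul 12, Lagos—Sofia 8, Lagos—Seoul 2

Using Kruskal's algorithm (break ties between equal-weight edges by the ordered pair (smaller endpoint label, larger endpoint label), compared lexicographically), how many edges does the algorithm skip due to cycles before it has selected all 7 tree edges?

Sort edges by weight, then run Kruskal:
Lagos—Seoul (2): add — endpoints in different components.
Lagos—Sofia (8): add — endpoints in different components.
Delhi—Riga (11): add — endpoints in different components.
Hanoi—Riga (11): add — endpoints in different components.
Hanoi—Lagos (12): add — endpoints in different components.
Lima—Seoul (12): add — endpoints in different components.
Oslo—Seoul (12): add — endpoints in different components.
Edges rejected before the tree was complete: 0.

0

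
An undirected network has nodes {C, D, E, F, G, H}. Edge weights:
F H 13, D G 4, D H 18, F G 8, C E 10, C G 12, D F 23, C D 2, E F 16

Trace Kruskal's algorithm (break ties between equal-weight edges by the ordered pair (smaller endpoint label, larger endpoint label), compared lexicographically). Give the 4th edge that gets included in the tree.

Sort edges by weight, then run Kruskal:
C D (2): add. Components now {C,D} {E} {F} {G} {H}
D G (4): add. Components now {C,D,G} {E} {F} {H}
F G (8): add. Components now {C,D,F,G} {E} {H}
C E (10): add. Components now {C,D,E,F,G} {H}
C G (12): skip — C and G already connected.
F H (13): add. Components now {C,D,E,F,G,H}
The 4th edge added is C E.

C-E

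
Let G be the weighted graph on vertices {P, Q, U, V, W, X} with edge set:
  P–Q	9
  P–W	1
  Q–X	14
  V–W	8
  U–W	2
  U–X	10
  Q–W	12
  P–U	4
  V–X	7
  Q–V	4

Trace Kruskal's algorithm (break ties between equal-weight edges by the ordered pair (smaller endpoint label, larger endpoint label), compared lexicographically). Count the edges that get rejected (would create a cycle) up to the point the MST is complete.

1

Sort edges by weight, then run Kruskal:
P–W (1): add. Components now {X} {P,W} {U} {V} {Q}
U–W (2): add. Components now {X} {P,U,W} {V} {Q}
P–U (4): skip — P and U already connected.
Q–V (4): add. Components now {X} {P,U,W} {Q,V}
V–X (7): add. Components now {Q,V,X} {P,U,W}
V–W (8): add. Components now {P,Q,U,V,W,X}
Edges rejected before the tree was complete: 1.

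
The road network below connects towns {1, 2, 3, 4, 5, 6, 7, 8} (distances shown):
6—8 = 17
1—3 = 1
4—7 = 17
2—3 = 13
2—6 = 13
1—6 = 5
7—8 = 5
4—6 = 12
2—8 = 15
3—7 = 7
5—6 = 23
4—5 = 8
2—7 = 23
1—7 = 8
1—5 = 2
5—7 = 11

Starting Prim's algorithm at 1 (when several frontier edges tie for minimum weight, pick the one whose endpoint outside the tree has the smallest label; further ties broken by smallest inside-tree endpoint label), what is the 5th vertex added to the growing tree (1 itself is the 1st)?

Grow the tree from 1 using Prim:
Step 1: cheapest edge leaving the tree is 1—3 (1); add 3.
Step 2: cheapest edge leaving the tree is 1—5 (2); add 5.
Step 3: cheapest edge leaving the tree is 1—6 (5); add 6.
Step 4: cheapest edge leaving the tree is 3—7 (7); add 7.
Step 5: cheapest edge leaving the tree is 7—8 (5); add 8.
Step 6: cheapest edge leaving the tree is 4—5 (8); add 4.
Step 7: cheapest edge leaving the tree is 2—3 (13); add 2.
Vertex order: 1, 3, 5, 6, 7, 8, 4, 2. The 5th vertex is 7.

7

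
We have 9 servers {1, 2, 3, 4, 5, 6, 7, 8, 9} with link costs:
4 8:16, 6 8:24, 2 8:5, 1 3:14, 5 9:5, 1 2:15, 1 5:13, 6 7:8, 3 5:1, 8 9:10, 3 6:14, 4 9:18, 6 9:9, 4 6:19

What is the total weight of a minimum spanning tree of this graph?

Kruskal's algorithm — process edges by increasing weight (ties by edge label):
3 5 (1): add — endpoints in different components.
2 8 (5): add — endpoints in different components.
5 9 (5): add — endpoints in different components.
6 7 (8): add — endpoints in different components.
6 9 (9): add — endpoints in different components.
8 9 (10): add — endpoints in different components.
1 5 (13): add — endpoints in different components.
1 3 (14): skip — 1 and 3 already connected.
3 6 (14): skip — 3 and 6 already connected.
1 2 (15): skip — 1 and 2 already connected.
4 8 (16): add — endpoints in different components.
MST edges: 3 5, 2 8, 5 9, 6 7, 6 9, 8 9, 1 5, 4 8; total weight 1+5+5+8+9+10+13+16 = 67.

67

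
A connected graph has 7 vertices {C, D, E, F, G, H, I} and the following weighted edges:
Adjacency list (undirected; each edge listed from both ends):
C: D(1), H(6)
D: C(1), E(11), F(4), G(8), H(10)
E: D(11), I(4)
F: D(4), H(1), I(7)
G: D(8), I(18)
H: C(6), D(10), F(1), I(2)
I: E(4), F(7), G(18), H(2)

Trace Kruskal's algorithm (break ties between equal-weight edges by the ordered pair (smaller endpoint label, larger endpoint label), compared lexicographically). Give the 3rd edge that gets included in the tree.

H-I

Kruskal's algorithm — process edges by increasing weight (ties by edge label):
C D (1): add — endpoints in different components.
F H (1): add — endpoints in different components.
H I (2): add — endpoints in different components.
D F (4): add — endpoints in different components.
E I (4): add — endpoints in different components.
C H (6): skip — C and H already connected.
F I (7): skip — F and I already connected.
D G (8): add — endpoints in different components.
The 3rd edge added is H I.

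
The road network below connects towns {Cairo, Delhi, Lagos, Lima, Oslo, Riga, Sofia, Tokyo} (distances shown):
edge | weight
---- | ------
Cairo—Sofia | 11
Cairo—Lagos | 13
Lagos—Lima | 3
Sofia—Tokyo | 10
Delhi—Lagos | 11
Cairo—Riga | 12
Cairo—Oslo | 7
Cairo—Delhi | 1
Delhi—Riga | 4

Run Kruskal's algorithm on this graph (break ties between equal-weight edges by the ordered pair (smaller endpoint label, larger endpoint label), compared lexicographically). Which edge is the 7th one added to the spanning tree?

Delhi-Lagos

Sort edges by weight, then run Kruskal:
Cairo—Delhi (1): add — endpoints in different components.
Lagos—Lima (3): add — endpoints in different components.
Delhi—Riga (4): add — endpoints in different components.
Cairo—Oslo (7): add — endpoints in different components.
Sofia—Tokyo (10): add — endpoints in different components.
Cairo—Sofia (11): add — endpoints in different components.
Delhi—Lagos (11): add — endpoints in different components.
The 7th edge added is Delhi—Lagos.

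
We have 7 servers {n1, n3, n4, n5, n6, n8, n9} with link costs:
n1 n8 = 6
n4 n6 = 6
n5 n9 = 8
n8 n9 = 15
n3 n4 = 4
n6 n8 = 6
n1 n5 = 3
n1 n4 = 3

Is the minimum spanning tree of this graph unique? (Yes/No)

No

Kruskal's algorithm — process edges by increasing weight (ties by edge label):
n1 n4 (3): add. Components now {n6} {n9} {n5} {n3} {n1,n4} {n8}
n1 n5 (3): add. Components now {n6} {n9} {n1,n4,n5} {n3} {n8}
n3 n4 (4): add. Components now {n6} {n9} {n1,n3,n4,n5} {n8}
n1 n8 (6): add. Components now {n6} {n9} {n1,n3,n4,n5,n8}
n4 n6 (6): add. Components now {n1,n3,n4,n5,n6,n8} {n9}
n6 n8 (6): skip — n6 and n8 already connected.
n5 n9 (8): add. Components now {n1,n3,n4,n5,n6,n8,n9}
Non-tree edge n6 n8 has weight 6, equal to the heaviest edge on its tree cycle — swapping gives another MST of the same weight. Not unique.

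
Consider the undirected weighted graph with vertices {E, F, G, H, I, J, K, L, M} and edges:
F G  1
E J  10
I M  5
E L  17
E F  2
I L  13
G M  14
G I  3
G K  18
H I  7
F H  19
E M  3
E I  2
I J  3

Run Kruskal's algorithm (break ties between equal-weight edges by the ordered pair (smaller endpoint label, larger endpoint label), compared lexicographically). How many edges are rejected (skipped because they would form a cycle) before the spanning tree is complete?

Sort edges by weight, then run Kruskal:
F G (1): add — endpoints in different components.
E F (2): add — endpoints in different components.
E I (2): add — endpoints in different components.
E M (3): add — endpoints in different components.
G I (3): skip — G and I already connected.
I J (3): add — endpoints in different components.
I M (5): skip — I and M already connected.
H I (7): add — endpoints in different components.
E J (10): skip — E and J already connected.
I L (13): add — endpoints in different components.
G M (14): skip — G and M already connected.
E L (17): skip — E and L already connected.
G K (18): add — endpoints in different components.
Edges rejected before the tree was complete: 5.

5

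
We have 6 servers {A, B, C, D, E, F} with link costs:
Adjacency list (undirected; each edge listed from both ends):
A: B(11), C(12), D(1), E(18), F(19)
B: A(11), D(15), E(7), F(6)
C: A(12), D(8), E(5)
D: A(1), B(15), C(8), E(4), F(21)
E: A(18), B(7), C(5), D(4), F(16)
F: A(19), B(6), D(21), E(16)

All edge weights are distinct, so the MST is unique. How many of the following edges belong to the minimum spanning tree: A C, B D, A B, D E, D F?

1

Sort edges by weight, then run Kruskal:
A D (1): add — endpoints in different components.
D E (4): add — endpoints in different components.
C E (5): add — endpoints in different components.
B F (6): add — endpoints in different components.
B E (7): add — endpoints in different components.
MST edge set: {A D, D E, C E, B F, B E}.
Of the listed edges, {D E} are in the MST → 1.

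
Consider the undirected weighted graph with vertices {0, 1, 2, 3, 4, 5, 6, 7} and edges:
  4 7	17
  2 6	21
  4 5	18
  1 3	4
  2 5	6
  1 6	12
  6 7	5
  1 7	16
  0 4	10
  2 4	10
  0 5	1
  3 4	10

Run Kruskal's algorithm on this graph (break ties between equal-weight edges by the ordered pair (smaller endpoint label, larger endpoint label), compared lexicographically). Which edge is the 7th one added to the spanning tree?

1-6

Kruskal's algorithm — process edges by increasing weight (ties by edge label):
0 5 (1): add — endpoints in different components.
1 3 (4): add — endpoints in different components.
6 7 (5): add — endpoints in different components.
2 5 (6): add — endpoints in different components.
0 4 (10): add — endpoints in different components.
2 4 (10): skip — 2 and 4 already connected.
3 4 (10): add — endpoints in different components.
1 6 (12): add — endpoints in different components.
The 7th edge added is 1 6.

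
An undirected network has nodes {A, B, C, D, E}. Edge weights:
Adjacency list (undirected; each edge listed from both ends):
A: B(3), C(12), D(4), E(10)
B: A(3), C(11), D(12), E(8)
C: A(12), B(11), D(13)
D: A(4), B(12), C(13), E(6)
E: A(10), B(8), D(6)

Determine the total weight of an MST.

Prim, starting at C.
Step 1: cheapest edge leaving the tree is B—C (11); add B.
Step 2: cheapest edge leaving the tree is A—B (3); add A.
Step 3: cheapest edge leaving the tree is A—D (4); add D.
Step 4: cheapest edge leaving the tree is D—E (6); add E.
MST edges: B—C, A—B, A—D, D—E; total weight 11+3+4+6 = 24.

24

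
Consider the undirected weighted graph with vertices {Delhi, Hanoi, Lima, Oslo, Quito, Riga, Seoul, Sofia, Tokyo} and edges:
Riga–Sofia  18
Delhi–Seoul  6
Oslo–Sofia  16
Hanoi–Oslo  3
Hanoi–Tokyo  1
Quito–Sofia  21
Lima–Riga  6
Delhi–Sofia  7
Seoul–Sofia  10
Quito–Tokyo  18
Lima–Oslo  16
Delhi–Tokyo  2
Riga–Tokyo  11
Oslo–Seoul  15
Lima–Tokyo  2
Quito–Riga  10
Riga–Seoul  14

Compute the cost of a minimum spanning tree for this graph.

Kruskal: consider edges lightest-first.
Hanoi–Tokyo (1): add — endpoints in different components.
Delhi–Tokyo (2): add — endpoints in different components.
Lima–Tokyo (2): add — endpoints in different components.
Hanoi–Oslo (3): add — endpoints in different components.
Delhi–Seoul (6): add — endpoints in different components.
Lima–Riga (6): add — endpoints in different components.
Delhi–Sofia (7): add — endpoints in different components.
Quito–Riga (10): add — endpoints in different components.
MST edges: Hanoi–Tokyo, Delhi–Tokyo, Lima–Tokyo, Hanoi–Oslo, Delhi–Seoul, Lima–Riga, Delhi–Sofia, Quito–Riga; total weight 1+2+2+3+6+6+7+10 = 37.

37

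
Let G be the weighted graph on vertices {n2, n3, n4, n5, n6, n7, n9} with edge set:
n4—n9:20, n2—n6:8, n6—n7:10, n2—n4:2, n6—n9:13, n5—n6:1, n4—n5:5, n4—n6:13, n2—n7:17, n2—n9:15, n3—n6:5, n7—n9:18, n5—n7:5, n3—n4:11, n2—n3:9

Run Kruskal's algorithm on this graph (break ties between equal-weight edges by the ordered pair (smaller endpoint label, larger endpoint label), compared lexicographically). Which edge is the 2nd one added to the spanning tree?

n2-n4

Kruskal's algorithm — process edges by increasing weight (ties by edge label):
n5—n6 (1): add — endpoints in different components.
n2—n4 (2): add — endpoints in different components.
n3—n6 (5): add — endpoints in different components.
n4—n5 (5): add — endpoints in different components.
n5—n7 (5): add — endpoints in different components.
n2—n6 (8): skip — n6 and n2 already connected.
n2—n3 (9): skip — n3 and n2 already connected.
n6—n7 (10): skip — n7 and n6 already connected.
n3—n4 (11): skip — n3 and n4 already connected.
n4—n6 (13): skip — n4 and n6 already connected.
n6—n9 (13): add — endpoints in different components.
The 2nd edge added is n2—n4.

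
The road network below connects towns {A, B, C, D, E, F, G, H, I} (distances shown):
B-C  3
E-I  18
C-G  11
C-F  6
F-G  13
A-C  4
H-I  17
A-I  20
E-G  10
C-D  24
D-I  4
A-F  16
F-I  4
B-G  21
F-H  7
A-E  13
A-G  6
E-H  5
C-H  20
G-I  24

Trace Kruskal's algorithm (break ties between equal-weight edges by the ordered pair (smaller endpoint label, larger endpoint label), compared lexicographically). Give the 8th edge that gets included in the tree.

Kruskal's algorithm — process edges by increasing weight (ties by edge label):
B-C (3): add — endpoints in different components.
A-C (4): add — endpoints in different components.
D-I (4): add — endpoints in different components.
F-I (4): add — endpoints in different components.
E-H (5): add — endpoints in different components.
A-G (6): add — endpoints in different components.
C-F (6): add — endpoints in different components.
F-H (7): add — endpoints in different components.
The 8th edge added is F-H.

F-H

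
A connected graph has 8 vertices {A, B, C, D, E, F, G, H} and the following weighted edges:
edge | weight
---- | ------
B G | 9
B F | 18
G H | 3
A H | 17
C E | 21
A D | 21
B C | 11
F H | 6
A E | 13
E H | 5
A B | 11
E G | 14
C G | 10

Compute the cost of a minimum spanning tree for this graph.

65

Sort edges by weight, then run Kruskal:
G H (3): add — endpoints in different components.
E H (5): add — endpoints in different components.
F H (6): add — endpoints in different components.
B G (9): add — endpoints in different components.
C G (10): add — endpoints in different components.
A B (11): add — endpoints in different components.
B C (11): skip — B and C already connected.
A E (13): skip — A and E already connected.
E G (14): skip — E and G already connected.
A H (17): skip — A and H already connected.
B F (18): skip — B and F already connected.
A D (21): add — endpoints in different components.
MST edges: G H, E H, F H, B G, C G, A B, A D; total weight 3+5+6+9+10+11+21 = 65.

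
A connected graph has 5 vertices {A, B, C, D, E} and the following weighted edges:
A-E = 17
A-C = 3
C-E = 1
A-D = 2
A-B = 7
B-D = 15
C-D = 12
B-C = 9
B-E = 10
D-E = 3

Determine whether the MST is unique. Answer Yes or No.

No

Kruskal's algorithm — process edges by increasing weight (ties by edge label):
C-E (1): add. Components now {A} {B} {C,E} {D}
A-D (2): add. Components now {A,D} {B} {C,E}
A-C (3): add. Components now {A,C,D,E} {B}
D-E (3): skip — D and E already connected.
A-B (7): add. Components now {A,B,C,D,E}
Non-tree edge D-E has weight 3, equal to the heaviest edge on its tree cycle — swapping gives another MST of the same weight. Not unique.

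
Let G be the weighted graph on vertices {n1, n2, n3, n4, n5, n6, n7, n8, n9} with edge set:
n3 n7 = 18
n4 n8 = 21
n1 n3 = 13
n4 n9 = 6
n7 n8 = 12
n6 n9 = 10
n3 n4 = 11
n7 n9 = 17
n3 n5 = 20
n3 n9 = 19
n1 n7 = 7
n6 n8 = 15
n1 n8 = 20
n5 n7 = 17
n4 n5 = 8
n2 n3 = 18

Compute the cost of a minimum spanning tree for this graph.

Kruskal's algorithm — process edges by increasing weight (ties by edge label):
n4 n9 (6): add — endpoints in different components.
n1 n7 (7): add — endpoints in different components.
n4 n5 (8): add — endpoints in different components.
n6 n9 (10): add — endpoints in different components.
n3 n4 (11): add — endpoints in different components.
n7 n8 (12): add — endpoints in different components.
n1 n3 (13): add — endpoints in different components.
n6 n8 (15): skip — n6 and n8 already connected.
n5 n7 (17): skip — n7 and n5 already connected.
n7 n9 (17): skip — n7 and n9 already connected.
n2 n3 (18): add — endpoints in different components.
MST edges: n4 n9, n1 n7, n4 n5, n6 n9, n3 n4, n7 n8, n1 n3, n2 n3; total weight 6+7+8+10+11+12+13+18 = 85.

85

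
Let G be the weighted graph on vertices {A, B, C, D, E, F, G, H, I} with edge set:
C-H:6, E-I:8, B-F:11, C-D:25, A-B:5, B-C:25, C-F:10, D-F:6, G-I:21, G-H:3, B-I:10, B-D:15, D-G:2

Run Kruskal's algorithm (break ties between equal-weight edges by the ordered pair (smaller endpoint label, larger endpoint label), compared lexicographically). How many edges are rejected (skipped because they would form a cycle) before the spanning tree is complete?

Kruskal: consider edges lightest-first.
D-G (2): add — endpoints in different components.
G-H (3): add — endpoints in different components.
A-B (5): add — endpoints in different components.
C-H (6): add — endpoints in different components.
D-F (6): add — endpoints in different components.
E-I (8): add — endpoints in different components.
B-I (10): add — endpoints in different components.
C-F (10): skip — C and F already connected.
B-F (11): add — endpoints in different components.
Edges rejected before the tree was complete: 1.

1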